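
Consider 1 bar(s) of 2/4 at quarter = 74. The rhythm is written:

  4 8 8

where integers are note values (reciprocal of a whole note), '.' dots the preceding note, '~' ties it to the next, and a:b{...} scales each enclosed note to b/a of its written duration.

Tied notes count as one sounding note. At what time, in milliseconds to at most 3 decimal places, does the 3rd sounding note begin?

note 3 onset = 3/2b = 1216.216ms

1. 0.0ms @ 0 + 810.811ms (1)
2. 810.811ms @ 1 + 405.405ms (1/2)
3. 1216.216ms @ 3/2 + 405.405ms (1/2)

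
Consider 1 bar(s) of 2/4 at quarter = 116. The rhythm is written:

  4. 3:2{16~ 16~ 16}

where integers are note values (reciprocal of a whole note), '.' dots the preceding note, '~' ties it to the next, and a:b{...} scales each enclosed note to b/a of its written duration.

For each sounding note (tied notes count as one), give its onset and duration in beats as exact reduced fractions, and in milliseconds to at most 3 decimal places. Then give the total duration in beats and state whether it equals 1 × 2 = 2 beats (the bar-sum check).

1) 0.0ms=0b +775.862ms=3/2b
2) 775.862ms=3/2b +258.621ms=1/2b
Σ=2b of 2 (116bpm 2/4) — PASS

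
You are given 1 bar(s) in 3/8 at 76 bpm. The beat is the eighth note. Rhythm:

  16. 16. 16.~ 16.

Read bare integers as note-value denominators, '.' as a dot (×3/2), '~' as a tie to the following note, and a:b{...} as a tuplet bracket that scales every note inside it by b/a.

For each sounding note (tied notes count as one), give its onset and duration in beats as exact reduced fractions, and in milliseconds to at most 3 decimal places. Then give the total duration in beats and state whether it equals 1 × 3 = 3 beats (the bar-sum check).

1) 0.0ms=0b +592.105ms=3/4b
2) 592.105ms=3/4b +592.105ms=3/4b
3) 1184.211ms=3/2b +1184.211ms=3/2b
Σ=3b of 3 (76bpm 3/8) — PASS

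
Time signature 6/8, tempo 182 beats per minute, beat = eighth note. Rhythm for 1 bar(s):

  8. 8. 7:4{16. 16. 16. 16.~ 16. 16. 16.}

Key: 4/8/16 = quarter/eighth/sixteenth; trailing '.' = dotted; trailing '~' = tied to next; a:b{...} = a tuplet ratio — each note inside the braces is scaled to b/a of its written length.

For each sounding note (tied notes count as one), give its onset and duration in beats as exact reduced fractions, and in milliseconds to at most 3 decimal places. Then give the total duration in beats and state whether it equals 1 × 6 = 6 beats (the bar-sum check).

1) 0.0ms=0b +494.505ms=3/2b
2) 494.505ms=3/2b +494.505ms=3/2b
3) 989.011ms=3b +141.287ms=3/7b
4) 1130.298ms=24/7b +141.287ms=3/7b
5) 1271.586ms=27/7b +141.287ms=3/7b
6) 1412.873ms=30/7b +282.575ms=6/7b
7) 1695.447ms=36/7b +141.287ms=3/7b
8) 1836.735ms=39/7b +141.287ms=3/7b
Σ=6b of 6 (182bpm 6/8) — PASS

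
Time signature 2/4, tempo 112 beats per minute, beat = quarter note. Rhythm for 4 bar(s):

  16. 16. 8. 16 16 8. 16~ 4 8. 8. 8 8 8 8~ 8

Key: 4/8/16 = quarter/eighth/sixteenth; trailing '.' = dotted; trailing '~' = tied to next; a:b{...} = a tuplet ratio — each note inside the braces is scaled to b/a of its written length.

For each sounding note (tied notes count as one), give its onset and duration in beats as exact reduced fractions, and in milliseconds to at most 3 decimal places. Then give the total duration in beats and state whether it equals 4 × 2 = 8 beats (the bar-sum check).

1) 0.0ms=0b +200.893ms=3/8b
2) 200.893ms=3/8b +200.893ms=3/8b
3) 401.786ms=3/4b +401.786ms=3/4b
4) 803.571ms=3/2b +133.929ms=1/4b
5) 937.5ms=7/4b +133.929ms=1/4b
6) 1071.429ms=2b +401.786ms=3/4b
7) 1473.214ms=11/4b +669.643ms=5/4b
8) 2142.857ms=4b +401.786ms=3/4b
9) 2544.643ms=19/4b +401.786ms=3/4b
10) 2946.429ms=11/2b +267.857ms=1/2b
11) 3214.286ms=6b +267.857ms=1/2b
12) 3482.143ms=13/2b +267.857ms=1/2b
13) 3750.0ms=7b +535.714ms=1b
Σ=8b of 8 (112bpm 2/4) — PASS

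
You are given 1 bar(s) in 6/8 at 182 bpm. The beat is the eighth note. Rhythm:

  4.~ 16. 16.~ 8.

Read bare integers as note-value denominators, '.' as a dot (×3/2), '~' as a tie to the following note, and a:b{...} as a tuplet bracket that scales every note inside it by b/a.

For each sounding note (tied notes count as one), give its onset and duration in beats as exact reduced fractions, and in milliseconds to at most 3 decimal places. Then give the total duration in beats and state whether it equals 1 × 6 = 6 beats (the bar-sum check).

1) 0.0ms=0b +1236.264ms=15/4b
2) 1236.264ms=15/4b +741.758ms=9/4b
Σ=6b of 6 (182bpm 6/8) — PASS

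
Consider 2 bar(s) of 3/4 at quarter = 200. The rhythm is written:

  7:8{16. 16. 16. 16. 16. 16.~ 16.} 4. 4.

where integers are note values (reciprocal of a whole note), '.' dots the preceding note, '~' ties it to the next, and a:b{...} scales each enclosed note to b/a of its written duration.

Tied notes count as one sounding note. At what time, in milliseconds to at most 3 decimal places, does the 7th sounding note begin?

note 7 onset = 3b = 900.0ms

1. 0.0ms @ 0 + 128.571ms (3/7)
2. 128.571ms @ 3/7 + 128.571ms (3/7)
3. 257.143ms @ 6/7 + 128.571ms (3/7)
4. 385.714ms @ 9/7 + 128.571ms (3/7)
5. 514.286ms @ 12/7 + 128.571ms (3/7)
6. 642.857ms @ 15/7 + 257.143ms (6/7)
7. 900.0ms @ 3 + 450.0ms (3/2)
8. 1350.0ms @ 9/2 + 450.0ms (3/2)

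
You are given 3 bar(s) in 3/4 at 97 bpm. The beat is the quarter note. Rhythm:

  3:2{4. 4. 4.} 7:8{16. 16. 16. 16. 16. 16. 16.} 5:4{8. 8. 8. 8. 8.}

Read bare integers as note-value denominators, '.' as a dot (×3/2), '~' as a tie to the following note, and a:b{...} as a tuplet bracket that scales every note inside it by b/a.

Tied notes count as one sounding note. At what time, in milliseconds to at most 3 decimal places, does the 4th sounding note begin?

note 4 onset = 3b = 1855.67ms

1. 0.0ms @ 0 + 618.557ms (1)
2. 618.557ms @ 1 + 618.557ms (1)
3. 1237.113ms @ 2 + 618.557ms (1)
4. 1855.67ms @ 3 + 265.096ms (3/7)
5. 2120.766ms @ 24/7 + 265.096ms (3/7)
6. 2385.862ms @ 27/7 + 265.096ms (3/7)
7. 2650.957ms @ 30/7 + 265.096ms (3/7)
8. 2916.053ms @ 33/7 + 265.096ms (3/7)
9. 3181.149ms @ 36/7 + 265.096ms (3/7)
10. 3446.244ms @ 39/7 + 265.096ms (3/7)
11. 3711.34ms @ 6 + 371.134ms (3/5)
12. 4082.474ms @ 33/5 + 371.134ms (3/5)
13. 4453.608ms @ 36/5 + 371.134ms (3/5)
14. 4824.742ms @ 39/5 + 371.134ms (3/5)
15. 5195.876ms @ 42/5 + 371.134ms (3/5)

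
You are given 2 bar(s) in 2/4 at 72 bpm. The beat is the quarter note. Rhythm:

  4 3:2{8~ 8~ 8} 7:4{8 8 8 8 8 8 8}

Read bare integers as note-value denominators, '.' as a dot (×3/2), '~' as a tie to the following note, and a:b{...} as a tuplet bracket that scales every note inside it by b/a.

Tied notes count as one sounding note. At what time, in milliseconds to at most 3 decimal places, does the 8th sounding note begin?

1. 0.0ms @ 0 + 833.333ms (1)
2. 833.333ms @ 1 + 833.333ms (1)
3. 1666.667ms @ 2 + 238.095ms (2/7)
4. 1904.762ms @ 16/7 + 238.095ms (2/7)
5. 2142.857ms @ 18/7 + 238.095ms (2/7)
6. 2380.952ms @ 20/7 + 238.095ms (2/7)
7. 2619.048ms @ 22/7 + 238.095ms (2/7)
8. 2857.143ms @ 24/7 + 238.095ms (2/7)
9. 3095.238ms @ 26/7 + 238.095ms (2/7)

note 8 onset = 24/7b = 2857.143ms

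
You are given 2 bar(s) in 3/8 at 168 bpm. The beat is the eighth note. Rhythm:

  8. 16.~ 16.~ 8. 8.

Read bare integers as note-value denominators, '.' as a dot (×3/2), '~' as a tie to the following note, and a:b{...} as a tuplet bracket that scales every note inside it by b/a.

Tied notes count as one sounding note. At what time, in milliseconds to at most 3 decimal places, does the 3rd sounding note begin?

1. 0.0ms @ 0 + 535.714ms (3/2)
2. 535.714ms @ 3/2 + 1071.429ms (3)
3. 1607.143ms @ 9/2 + 535.714ms (3/2)

note 3 onset = 9/2b = 1607.143ms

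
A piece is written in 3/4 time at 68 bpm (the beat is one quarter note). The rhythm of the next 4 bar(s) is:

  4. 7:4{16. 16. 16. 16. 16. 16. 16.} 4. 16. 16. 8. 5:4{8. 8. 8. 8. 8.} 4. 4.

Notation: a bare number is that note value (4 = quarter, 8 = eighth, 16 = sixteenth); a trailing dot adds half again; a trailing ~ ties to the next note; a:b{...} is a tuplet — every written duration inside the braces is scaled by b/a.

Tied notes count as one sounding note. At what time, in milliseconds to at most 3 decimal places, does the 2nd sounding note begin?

note 2 onset = 3/2b = 1323.529ms

1. 0.0ms @ 0 + 1323.529ms (3/2)
2. 1323.529ms @ 3/2 + 189.076ms (3/14)
3. 1512.605ms @ 12/7 + 189.076ms (3/14)
4. 1701.681ms @ 27/14 + 189.076ms (3/14)
5. 1890.756ms @ 15/7 + 189.076ms (3/14)
6. 2079.832ms @ 33/14 + 189.076ms (3/14)
7. 2268.908ms @ 18/7 + 189.076ms (3/14)
8. 2457.983ms @ 39/14 + 189.076ms (3/14)
9. 2647.059ms @ 3 + 1323.529ms (3/2)
10. 3970.588ms @ 9/2 + 330.882ms (3/8)
11. 4301.471ms @ 39/8 + 330.882ms (3/8)
12. 4632.353ms @ 21/4 + 661.765ms (3/4)
13. 5294.118ms @ 6 + 529.412ms (3/5)
14. 5823.529ms @ 33/5 + 529.412ms (3/5)
15. 6352.941ms @ 36/5 + 529.412ms (3/5)
16. 6882.353ms @ 39/5 + 529.412ms (3/5)
17. 7411.765ms @ 42/5 + 529.412ms (3/5)
18. 7941.176ms @ 9 + 1323.529ms (3/2)
19. 9264.706ms @ 21/2 + 1323.529ms (3/2)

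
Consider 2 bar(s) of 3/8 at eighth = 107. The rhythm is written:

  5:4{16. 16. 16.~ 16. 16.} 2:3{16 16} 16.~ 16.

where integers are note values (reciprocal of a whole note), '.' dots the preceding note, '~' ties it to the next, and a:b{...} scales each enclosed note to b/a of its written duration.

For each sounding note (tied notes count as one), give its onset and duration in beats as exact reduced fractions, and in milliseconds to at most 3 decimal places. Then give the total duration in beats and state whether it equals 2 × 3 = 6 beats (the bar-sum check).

1) 0.0ms=0b +336.449ms=3/5b
2) 336.449ms=3/5b +336.449ms=3/5b
3) 672.897ms=6/5b +672.897ms=6/5b
4) 1345.794ms=12/5b +336.449ms=3/5b
5) 1682.243ms=3b +420.561ms=3/4b
6) 2102.804ms=15/4b +420.561ms=3/4b
7) 2523.364ms=9/2b +841.121ms=3/2b
Σ=6b of 6 (107bpm 3/8) — PASS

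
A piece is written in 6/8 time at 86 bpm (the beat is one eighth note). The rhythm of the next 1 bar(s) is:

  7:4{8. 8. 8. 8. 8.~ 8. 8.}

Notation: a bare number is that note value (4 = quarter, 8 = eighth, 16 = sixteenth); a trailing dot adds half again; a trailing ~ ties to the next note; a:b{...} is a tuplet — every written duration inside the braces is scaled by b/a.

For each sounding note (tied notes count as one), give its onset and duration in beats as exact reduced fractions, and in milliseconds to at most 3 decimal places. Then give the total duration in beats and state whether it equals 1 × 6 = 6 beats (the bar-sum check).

1) 0.0ms=0b +598.007ms=6/7b
2) 598.007ms=6/7b +598.007ms=6/7b
3) 1196.013ms=12/7b +598.007ms=6/7b
4) 1794.02ms=18/7b +598.007ms=6/7b
5) 2392.027ms=24/7b +1196.013ms=12/7b
6) 3588.04ms=36/7b +598.007ms=6/7b
Σ=6b of 6 (86bpm 6/8) — PASS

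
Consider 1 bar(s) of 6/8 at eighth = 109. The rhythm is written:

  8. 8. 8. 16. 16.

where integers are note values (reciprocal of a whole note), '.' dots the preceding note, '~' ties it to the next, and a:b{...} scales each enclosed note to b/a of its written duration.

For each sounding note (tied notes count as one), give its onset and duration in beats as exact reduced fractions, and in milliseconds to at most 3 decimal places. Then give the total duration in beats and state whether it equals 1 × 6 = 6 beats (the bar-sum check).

1) 0.0ms=0b +825.688ms=3/2b
2) 825.688ms=3/2b +825.688ms=3/2b
3) 1651.376ms=3b +825.688ms=3/2b
4) 2477.064ms=9/2b +412.844ms=3/4b
5) 2889.908ms=21/4b +412.844ms=3/4b
Σ=6b of 6 (109bpm 6/8) — PASS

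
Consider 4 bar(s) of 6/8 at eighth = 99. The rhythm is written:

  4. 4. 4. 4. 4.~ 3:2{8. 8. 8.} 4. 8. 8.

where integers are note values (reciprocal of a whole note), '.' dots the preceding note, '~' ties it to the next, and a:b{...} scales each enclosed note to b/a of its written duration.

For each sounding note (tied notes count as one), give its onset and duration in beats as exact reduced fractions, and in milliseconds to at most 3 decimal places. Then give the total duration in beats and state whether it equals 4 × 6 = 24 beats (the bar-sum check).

1) 0.0ms=0b +1818.182ms=3b
2) 1818.182ms=3b +1818.182ms=3b
3) 3636.364ms=6b +1818.182ms=3b
4) 5454.545ms=9b +1818.182ms=3b
5) 7272.727ms=12b +2424.242ms=4b
6) 9696.97ms=16b +606.061ms=1b
7) 10303.03ms=17b +606.061ms=1b
8) 10909.091ms=18b +1818.182ms=3b
9) 12727.273ms=21b +909.091ms=3/2b
10) 13636.364ms=45/2b +909.091ms=3/2b
Σ=24b of 24 (99bpm 6/8) — PASS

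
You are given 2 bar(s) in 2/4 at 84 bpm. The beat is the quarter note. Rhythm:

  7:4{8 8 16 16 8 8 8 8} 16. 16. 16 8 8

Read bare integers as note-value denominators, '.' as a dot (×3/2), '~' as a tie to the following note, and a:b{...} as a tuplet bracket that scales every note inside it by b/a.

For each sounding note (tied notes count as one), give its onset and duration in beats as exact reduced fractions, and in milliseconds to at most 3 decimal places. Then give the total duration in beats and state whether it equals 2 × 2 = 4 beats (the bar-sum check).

1) 0.0ms=0b +204.082ms=2/7b
2) 204.082ms=2/7b +204.082ms=2/7b
3) 408.163ms=4/7b +102.041ms=1/7b
4) 510.204ms=5/7b +102.041ms=1/7b
5) 612.245ms=6/7b +204.082ms=2/7b
6) 816.327ms=8/7b +204.082ms=2/7b
7) 1020.408ms=10/7b +204.082ms=2/7b
8) 1224.49ms=12/7b +204.082ms=2/7b
9) 1428.571ms=2b +267.857ms=3/8b
10) 1696.429ms=19/8b +267.857ms=3/8b
11) 1964.286ms=11/4b +178.571ms=1/4b
12) 2142.857ms=3b +357.143ms=1/2b
13) 2500.0ms=7/2b +357.143ms=1/2b
Σ=4b of 4 (84bpm 2/4) — PASS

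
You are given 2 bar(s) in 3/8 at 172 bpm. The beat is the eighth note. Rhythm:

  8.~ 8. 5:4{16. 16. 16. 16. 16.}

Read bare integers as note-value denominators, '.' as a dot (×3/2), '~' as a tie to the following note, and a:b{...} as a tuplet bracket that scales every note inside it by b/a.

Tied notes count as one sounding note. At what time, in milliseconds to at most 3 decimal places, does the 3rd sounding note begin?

note 3 onset = 18/5b = 1255.814ms

1. 0.0ms @ 0 + 1046.512ms (3)
2. 1046.512ms @ 3 + 209.302ms (3/5)
3. 1255.814ms @ 18/5 + 209.302ms (3/5)
4. 1465.116ms @ 21/5 + 209.302ms (3/5)
5. 1674.419ms @ 24/5 + 209.302ms (3/5)
6. 1883.721ms @ 27/5 + 209.302ms (3/5)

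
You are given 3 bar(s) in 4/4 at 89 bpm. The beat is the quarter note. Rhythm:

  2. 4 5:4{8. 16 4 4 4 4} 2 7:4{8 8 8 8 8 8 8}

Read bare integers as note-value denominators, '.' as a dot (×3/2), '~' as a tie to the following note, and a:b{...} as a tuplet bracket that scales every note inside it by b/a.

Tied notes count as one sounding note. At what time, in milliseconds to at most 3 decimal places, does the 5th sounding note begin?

note 5 onset = 24/5b = 3235.955ms

1. 0.0ms @ 0 + 2022.472ms (3)
2. 2022.472ms @ 3 + 674.157ms (1)
3. 2696.629ms @ 4 + 404.494ms (3/5)
4. 3101.124ms @ 23/5 + 134.831ms (1/5)
5. 3235.955ms @ 24/5 + 539.326ms (4/5)
6. 3775.281ms @ 28/5 + 539.326ms (4/5)
7. 4314.607ms @ 32/5 + 539.326ms (4/5)
8. 4853.933ms @ 36/5 + 539.326ms (4/5)
9. 5393.258ms @ 8 + 1348.315ms (2)
10. 6741.573ms @ 10 + 192.616ms (2/7)
11. 6934.189ms @ 72/7 + 192.616ms (2/7)
12. 7126.806ms @ 74/7 + 192.616ms (2/7)
13. 7319.422ms @ 76/7 + 192.616ms (2/7)
14. 7512.039ms @ 78/7 + 192.616ms (2/7)
15. 7704.655ms @ 80/7 + 192.616ms (2/7)
16. 7897.271ms @ 82/7 + 192.616ms (2/7)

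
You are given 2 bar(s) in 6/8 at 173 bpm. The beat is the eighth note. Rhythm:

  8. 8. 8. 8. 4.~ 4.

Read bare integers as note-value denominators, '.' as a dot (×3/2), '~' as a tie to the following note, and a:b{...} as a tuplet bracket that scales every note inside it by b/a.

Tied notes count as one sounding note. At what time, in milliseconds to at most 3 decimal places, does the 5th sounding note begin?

1. 0.0ms @ 0 + 520.231ms (3/2)
2. 520.231ms @ 3/2 + 520.231ms (3/2)
3. 1040.462ms @ 3 + 520.231ms (3/2)
4. 1560.694ms @ 9/2 + 520.231ms (3/2)
5. 2080.925ms @ 6 + 2080.925ms (6)

note 5 onset = 6b = 2080.925ms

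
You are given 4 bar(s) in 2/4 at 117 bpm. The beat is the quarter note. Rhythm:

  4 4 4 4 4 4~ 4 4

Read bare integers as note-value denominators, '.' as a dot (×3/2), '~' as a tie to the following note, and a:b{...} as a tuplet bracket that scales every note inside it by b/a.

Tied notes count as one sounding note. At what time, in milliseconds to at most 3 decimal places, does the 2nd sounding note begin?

note 2 onset = 1b = 512.821ms

1. 0.0ms @ 0 + 512.821ms (1)
2. 512.821ms @ 1 + 512.821ms (1)
3. 1025.641ms @ 2 + 512.821ms (1)
4. 1538.462ms @ 3 + 512.821ms (1)
5. 2051.282ms @ 4 + 512.821ms (1)
6. 2564.103ms @ 5 + 1025.641ms (2)
7. 3589.744ms @ 7 + 512.821ms (1)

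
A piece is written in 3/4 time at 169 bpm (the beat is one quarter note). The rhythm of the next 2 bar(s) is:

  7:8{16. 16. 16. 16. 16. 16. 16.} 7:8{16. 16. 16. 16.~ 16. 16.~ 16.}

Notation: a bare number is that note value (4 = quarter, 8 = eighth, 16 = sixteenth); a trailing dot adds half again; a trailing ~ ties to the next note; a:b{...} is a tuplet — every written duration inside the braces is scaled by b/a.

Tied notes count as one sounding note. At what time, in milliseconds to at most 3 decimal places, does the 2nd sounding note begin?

note 2 onset = 3/7b = 152.156ms

1. 0.0ms @ 0 + 152.156ms (3/7)
2. 152.156ms @ 3/7 + 152.156ms (3/7)
3. 304.311ms @ 6/7 + 152.156ms (3/7)
4. 456.467ms @ 9/7 + 152.156ms (3/7)
5. 608.622ms @ 12/7 + 152.156ms (3/7)
6. 760.778ms @ 15/7 + 152.156ms (3/7)
7. 912.933ms @ 18/7 + 152.156ms (3/7)
8. 1065.089ms @ 3 + 152.156ms (3/7)
9. 1217.244ms @ 24/7 + 152.156ms (3/7)
10. 1369.4ms @ 27/7 + 152.156ms (3/7)
11. 1521.555ms @ 30/7 + 304.311ms (6/7)
12. 1825.866ms @ 36/7 + 304.311ms (6/7)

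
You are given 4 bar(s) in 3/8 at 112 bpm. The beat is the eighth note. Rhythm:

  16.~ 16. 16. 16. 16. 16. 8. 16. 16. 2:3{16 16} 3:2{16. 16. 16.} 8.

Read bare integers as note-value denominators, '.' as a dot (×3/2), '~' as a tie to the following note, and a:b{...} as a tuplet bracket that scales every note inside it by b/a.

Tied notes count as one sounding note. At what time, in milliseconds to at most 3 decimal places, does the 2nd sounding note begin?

1. 0.0ms @ 0 + 803.571ms (3/2)
2. 803.571ms @ 3/2 + 401.786ms (3/4)
3. 1205.357ms @ 9/4 + 401.786ms (3/4)
4. 1607.143ms @ 3 + 401.786ms (3/4)
5. 2008.929ms @ 15/4 + 401.786ms (3/4)
6. 2410.714ms @ 9/2 + 803.571ms (3/2)
7. 3214.286ms @ 6 + 401.786ms (3/4)
8. 3616.071ms @ 27/4 + 401.786ms (3/4)
9. 4017.857ms @ 15/2 + 401.786ms (3/4)
10. 4419.643ms @ 33/4 + 401.786ms (3/4)
11. 4821.429ms @ 9 + 267.857ms (1/2)
12. 5089.286ms @ 19/2 + 267.857ms (1/2)
13. 5357.143ms @ 10 + 267.857ms (1/2)
14. 5625.0ms @ 21/2 + 803.571ms (3/2)

note 2 onset = 3/2b = 803.571ms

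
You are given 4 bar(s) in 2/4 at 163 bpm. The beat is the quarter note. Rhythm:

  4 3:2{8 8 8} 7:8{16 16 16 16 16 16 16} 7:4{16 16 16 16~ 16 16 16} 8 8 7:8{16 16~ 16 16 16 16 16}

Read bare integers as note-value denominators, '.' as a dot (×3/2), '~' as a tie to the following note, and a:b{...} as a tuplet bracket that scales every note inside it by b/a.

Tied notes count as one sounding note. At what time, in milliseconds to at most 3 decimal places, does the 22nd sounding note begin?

note 22 onset = 48/7b = 2524.102ms

1. 0.0ms @ 0 + 368.098ms (1)
2. 368.098ms @ 1 + 122.699ms (1/3)
3. 490.798ms @ 4/3 + 122.699ms (1/3)
4. 613.497ms @ 5/3 + 122.699ms (1/3)
5. 736.196ms @ 2 + 105.171ms (2/7)
6. 841.367ms @ 16/7 + 105.171ms (2/7)
7. 946.538ms @ 18/7 + 105.171ms (2/7)
8. 1051.709ms @ 20/7 + 105.171ms (2/7)
9. 1156.88ms @ 22/7 + 105.171ms (2/7)
10. 1262.051ms @ 24/7 + 105.171ms (2/7)
11. 1367.222ms @ 26/7 + 105.171ms (2/7)
12. 1472.393ms @ 4 + 52.585ms (1/7)
13. 1524.978ms @ 29/7 + 52.585ms (1/7)
14. 1577.564ms @ 30/7 + 52.585ms (1/7)
15. 1630.149ms @ 31/7 + 105.171ms (2/7)
16. 1735.32ms @ 33/7 + 52.585ms (1/7)
17. 1787.905ms @ 34/7 + 52.585ms (1/7)
18. 1840.491ms @ 5 + 184.049ms (1/2)
19. 2024.54ms @ 11/2 + 184.049ms (1/2)
20. 2208.589ms @ 6 + 105.171ms (2/7)
21. 2313.76ms @ 44/7 + 210.342ms (4/7)
22. 2524.102ms @ 48/7 + 105.171ms (2/7)
23. 2629.273ms @ 50/7 + 105.171ms (2/7)
24. 2734.443ms @ 52/7 + 105.171ms (2/7)
25. 2839.614ms @ 54/7 + 105.171ms (2/7)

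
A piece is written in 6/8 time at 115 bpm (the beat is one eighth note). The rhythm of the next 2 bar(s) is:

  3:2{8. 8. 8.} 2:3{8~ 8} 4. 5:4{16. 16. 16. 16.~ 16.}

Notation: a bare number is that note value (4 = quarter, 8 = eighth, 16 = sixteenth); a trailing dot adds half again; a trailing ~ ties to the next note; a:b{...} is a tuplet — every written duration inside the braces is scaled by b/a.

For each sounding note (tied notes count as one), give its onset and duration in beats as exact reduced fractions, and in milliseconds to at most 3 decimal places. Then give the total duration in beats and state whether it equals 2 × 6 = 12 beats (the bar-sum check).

1) 0.0ms=0b +521.739ms=1b
2) 521.739ms=1b +521.739ms=1b
3) 1043.478ms=2b +521.739ms=1b
4) 1565.217ms=3b +1565.217ms=3b
5) 3130.435ms=6b +1565.217ms=3b
6) 4695.652ms=9b +313.043ms=3/5b
7) 5008.696ms=48/5b +313.043ms=3/5b
8) 5321.739ms=51/5b +313.043ms=3/5b
9) 5634.783ms=54/5b +626.087ms=6/5b
Σ=12b of 12 (115bpm 6/8) — PASS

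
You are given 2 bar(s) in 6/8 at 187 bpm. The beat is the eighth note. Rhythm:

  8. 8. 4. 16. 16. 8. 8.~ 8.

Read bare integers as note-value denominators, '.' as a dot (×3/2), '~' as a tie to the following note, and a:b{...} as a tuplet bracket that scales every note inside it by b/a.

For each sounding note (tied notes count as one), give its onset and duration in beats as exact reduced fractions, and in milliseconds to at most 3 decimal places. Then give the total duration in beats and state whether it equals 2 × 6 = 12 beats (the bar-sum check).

1) 0.0ms=0b +481.283ms=3/2b
2) 481.283ms=3/2b +481.283ms=3/2b
3) 962.567ms=3b +962.567ms=3b
4) 1925.134ms=6b +240.642ms=3/4b
5) 2165.775ms=27/4b +240.642ms=3/4b
6) 2406.417ms=15/2b +481.283ms=3/2b
7) 2887.701ms=9b +962.567ms=3b
Σ=12b of 12 (187bpm 6/8) — PASS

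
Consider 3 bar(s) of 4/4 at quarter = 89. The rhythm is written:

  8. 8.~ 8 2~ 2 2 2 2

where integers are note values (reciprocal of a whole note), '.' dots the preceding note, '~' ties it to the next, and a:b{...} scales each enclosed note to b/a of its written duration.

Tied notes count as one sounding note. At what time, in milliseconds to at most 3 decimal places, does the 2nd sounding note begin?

note 2 onset = 3/4b = 505.618ms

1. 0.0ms @ 0 + 505.618ms (3/4)
2. 505.618ms @ 3/4 + 842.697ms (5/4)
3. 1348.315ms @ 2 + 2696.629ms (4)
4. 4044.944ms @ 6 + 1348.315ms (2)
5. 5393.258ms @ 8 + 1348.315ms (2)
6. 6741.573ms @ 10 + 1348.315ms (2)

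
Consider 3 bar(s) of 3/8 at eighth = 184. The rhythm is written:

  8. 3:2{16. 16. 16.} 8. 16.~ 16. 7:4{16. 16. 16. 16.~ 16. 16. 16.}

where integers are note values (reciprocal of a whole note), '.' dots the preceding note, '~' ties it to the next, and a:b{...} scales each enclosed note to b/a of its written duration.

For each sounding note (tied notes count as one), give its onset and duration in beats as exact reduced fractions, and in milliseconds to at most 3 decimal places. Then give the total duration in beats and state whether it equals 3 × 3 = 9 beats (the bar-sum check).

1) 0.0ms=0b +489.13ms=3/2b
2) 489.13ms=3/2b +163.043ms=1/2b
3) 652.174ms=2b +163.043ms=1/2b
4) 815.217ms=5/2b +163.043ms=1/2b
5) 978.261ms=3b +489.13ms=3/2b
6) 1467.391ms=9/2b +489.13ms=3/2b
7) 1956.522ms=6b +139.752ms=3/7b
8) 2096.273ms=45/7b +139.752ms=3/7b
9) 2236.025ms=48/7b +139.752ms=3/7b
10) 2375.776ms=51/7b +279.503ms=6/7b
11) 2655.28ms=57/7b +139.752ms=3/7b
12) 2795.031ms=60/7b +139.752ms=3/7b
Σ=9b of 9 (184bpm 3/8) — PASS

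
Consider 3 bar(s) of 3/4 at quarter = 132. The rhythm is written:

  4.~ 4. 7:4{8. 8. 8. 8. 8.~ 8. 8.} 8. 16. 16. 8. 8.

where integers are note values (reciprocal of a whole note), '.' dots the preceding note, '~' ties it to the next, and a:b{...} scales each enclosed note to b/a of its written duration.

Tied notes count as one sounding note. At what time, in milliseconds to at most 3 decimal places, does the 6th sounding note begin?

1. 0.0ms @ 0 + 1363.636ms (3)
2. 1363.636ms @ 3 + 194.805ms (3/7)
3. 1558.442ms @ 24/7 + 194.805ms (3/7)
4. 1753.247ms @ 27/7 + 194.805ms (3/7)
5. 1948.052ms @ 30/7 + 194.805ms (3/7)
6. 2142.857ms @ 33/7 + 389.61ms (6/7)
7. 2532.468ms @ 39/7 + 194.805ms (3/7)
8. 2727.273ms @ 6 + 340.909ms (3/4)
9. 3068.182ms @ 27/4 + 170.455ms (3/8)
10. 3238.636ms @ 57/8 + 170.455ms (3/8)
11. 3409.091ms @ 15/2 + 340.909ms (3/4)
12. 3750.0ms @ 33/4 + 340.909ms (3/4)

note 6 onset = 33/7b = 2142.857ms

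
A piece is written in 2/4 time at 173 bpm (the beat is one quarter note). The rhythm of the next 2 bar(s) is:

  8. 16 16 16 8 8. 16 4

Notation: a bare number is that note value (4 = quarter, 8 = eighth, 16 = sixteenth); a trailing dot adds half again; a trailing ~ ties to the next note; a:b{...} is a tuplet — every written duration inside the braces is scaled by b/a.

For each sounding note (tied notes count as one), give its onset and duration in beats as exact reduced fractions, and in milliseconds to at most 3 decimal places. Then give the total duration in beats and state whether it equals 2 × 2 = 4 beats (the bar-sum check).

1) 0.0ms=0b +260.116ms=3/4b
2) 260.116ms=3/4b +86.705ms=1/4b
3) 346.821ms=1b +86.705ms=1/4b
4) 433.526ms=5/4b +86.705ms=1/4b
5) 520.231ms=3/2b +173.41ms=1/2b
6) 693.642ms=2b +260.116ms=3/4b
7) 953.757ms=11/4b +86.705ms=1/4b
8) 1040.462ms=3b +346.821ms=1b
Σ=4b of 4 (173bpm 2/4) — PASS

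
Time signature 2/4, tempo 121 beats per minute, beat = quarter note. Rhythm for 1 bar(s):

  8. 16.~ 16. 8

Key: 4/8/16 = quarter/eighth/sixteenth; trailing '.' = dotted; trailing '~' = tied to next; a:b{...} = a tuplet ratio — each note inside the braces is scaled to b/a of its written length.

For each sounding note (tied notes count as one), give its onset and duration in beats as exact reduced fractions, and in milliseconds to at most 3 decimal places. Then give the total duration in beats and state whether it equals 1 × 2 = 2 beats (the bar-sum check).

1) 0.0ms=0b +371.901ms=3/4b
2) 371.901ms=3/4b +371.901ms=3/4b
3) 743.802ms=3/2b +247.934ms=1/2b
Σ=2b of 2 (121bpm 2/4) — PASS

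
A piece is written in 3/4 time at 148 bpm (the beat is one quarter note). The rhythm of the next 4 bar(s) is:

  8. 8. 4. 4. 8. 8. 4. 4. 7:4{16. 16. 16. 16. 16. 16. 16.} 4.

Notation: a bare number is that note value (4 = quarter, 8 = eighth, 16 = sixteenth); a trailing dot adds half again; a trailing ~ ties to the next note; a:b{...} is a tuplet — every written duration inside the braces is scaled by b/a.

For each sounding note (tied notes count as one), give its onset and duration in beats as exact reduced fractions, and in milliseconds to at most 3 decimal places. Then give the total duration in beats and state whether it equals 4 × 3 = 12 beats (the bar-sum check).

1) 0.0ms=0b +304.054ms=3/4b
2) 304.054ms=3/4b +304.054ms=3/4b
3) 608.108ms=3/2b +608.108ms=3/2b
4) 1216.216ms=3b +608.108ms=3/2b
5) 1824.324ms=9/2b +304.054ms=3/4b
6) 2128.378ms=21/4b +304.054ms=3/4b
7) 2432.432ms=6b +608.108ms=3/2b
8) 3040.541ms=15/2b +608.108ms=3/2b
9) 3648.649ms=9b +86.873ms=3/14b
10) 3735.521ms=129/14b +86.873ms=3/14b
11) 3822.394ms=66/7b +86.873ms=3/14b
12) 3909.266ms=135/14b +86.873ms=3/14b
13) 3996.139ms=69/7b +86.873ms=3/14b
14) 4083.012ms=141/14b +86.873ms=3/14b
15) 4169.884ms=72/7b +86.873ms=3/14b
16) 4256.757ms=21/2b +608.108ms=3/2b
Σ=12b of 12 (148bpm 3/4) — PASS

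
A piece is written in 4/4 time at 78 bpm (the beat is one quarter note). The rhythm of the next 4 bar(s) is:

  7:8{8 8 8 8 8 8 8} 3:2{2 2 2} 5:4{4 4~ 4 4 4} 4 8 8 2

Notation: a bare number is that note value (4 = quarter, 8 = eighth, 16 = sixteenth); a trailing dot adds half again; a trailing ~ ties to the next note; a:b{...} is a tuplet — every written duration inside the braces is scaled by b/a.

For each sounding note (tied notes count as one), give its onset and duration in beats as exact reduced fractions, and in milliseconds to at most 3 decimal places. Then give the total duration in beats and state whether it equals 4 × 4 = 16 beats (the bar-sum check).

1) 0.0ms=0b +439.56ms=4/7b
2) 439.56ms=4/7b +439.56ms=4/7b
3) 879.121ms=8/7b +439.56ms=4/7b
4) 1318.681ms=12/7b +439.56ms=4/7b
5) 1758.242ms=16/7b +439.56ms=4/7b
6) 2197.802ms=20/7b +439.56ms=4/7b
7) 2637.363ms=24/7b +439.56ms=4/7b
8) 3076.923ms=4b +1025.641ms=4/3b
9) 4102.564ms=16/3b +1025.641ms=4/3b
10) 5128.205ms=20/3b +1025.641ms=4/3b
11) 6153.846ms=8b +615.385ms=4/5b
12) 6769.231ms=44/5b +1230.769ms=8/5b
13) 8000.0ms=52/5b +615.385ms=4/5b
14) 8615.385ms=56/5b +615.385ms=4/5b
15) 9230.769ms=12b +769.231ms=1b
16) 10000.0ms=13b +384.615ms=1/2b
17) 10384.615ms=27/2b +384.615ms=1/2b
18) 10769.231ms=14b +1538.462ms=2b
Σ=16b of 16 (78bpm 4/4) — PASS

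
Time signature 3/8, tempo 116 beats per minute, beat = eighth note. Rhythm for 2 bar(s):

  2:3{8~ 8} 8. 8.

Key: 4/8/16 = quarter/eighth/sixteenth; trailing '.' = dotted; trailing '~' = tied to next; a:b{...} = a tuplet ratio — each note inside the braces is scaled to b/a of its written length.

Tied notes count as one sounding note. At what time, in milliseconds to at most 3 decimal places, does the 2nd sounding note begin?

1. 0.0ms @ 0 + 1551.724ms (3)
2. 1551.724ms @ 3 + 775.862ms (3/2)
3. 2327.586ms @ 9/2 + 775.862ms (3/2)

note 2 onset = 3b = 1551.724ms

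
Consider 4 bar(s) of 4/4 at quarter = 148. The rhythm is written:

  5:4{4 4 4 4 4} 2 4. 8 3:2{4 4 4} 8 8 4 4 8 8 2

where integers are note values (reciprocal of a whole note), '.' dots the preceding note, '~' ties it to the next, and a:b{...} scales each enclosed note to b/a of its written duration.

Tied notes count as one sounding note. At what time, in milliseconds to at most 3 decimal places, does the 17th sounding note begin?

1. 0.0ms @ 0 + 324.324ms (4/5)
2. 324.324ms @ 4/5 + 324.324ms (4/5)
3. 648.649ms @ 8/5 + 324.324ms (4/5)
4. 972.973ms @ 12/5 + 324.324ms (4/5)
5. 1297.297ms @ 16/5 + 324.324ms (4/5)
6. 1621.622ms @ 4 + 810.811ms (2)
7. 2432.432ms @ 6 + 608.108ms (3/2)
8. 3040.541ms @ 15/2 + 202.703ms (1/2)
9. 3243.243ms @ 8 + 270.27ms (2/3)
10. 3513.514ms @ 26/3 + 270.27ms (2/3)
11. 3783.784ms @ 28/3 + 270.27ms (2/3)
12. 4054.054ms @ 10 + 202.703ms (1/2)
13. 4256.757ms @ 21/2 + 202.703ms (1/2)
14. 4459.459ms @ 11 + 405.405ms (1)
15. 4864.865ms @ 12 + 405.405ms (1)
16. 5270.27ms @ 13 + 202.703ms (1/2)
17. 5472.973ms @ 27/2 + 202.703ms (1/2)
18. 5675.676ms @ 14 + 810.811ms (2)

note 17 onset = 27/2b = 5472.973ms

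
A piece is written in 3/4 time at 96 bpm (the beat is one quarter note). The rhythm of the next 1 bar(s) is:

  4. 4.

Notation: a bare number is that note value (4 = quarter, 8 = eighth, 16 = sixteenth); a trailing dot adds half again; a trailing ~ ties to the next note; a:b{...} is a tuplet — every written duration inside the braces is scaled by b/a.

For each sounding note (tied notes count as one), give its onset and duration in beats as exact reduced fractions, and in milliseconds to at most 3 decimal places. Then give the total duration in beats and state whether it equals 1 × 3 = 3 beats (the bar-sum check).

1) 0.0ms=0b +937.5ms=3/2b
2) 937.5ms=3/2b +937.5ms=3/2b
Σ=3b of 3 (96bpm 3/4) — PASS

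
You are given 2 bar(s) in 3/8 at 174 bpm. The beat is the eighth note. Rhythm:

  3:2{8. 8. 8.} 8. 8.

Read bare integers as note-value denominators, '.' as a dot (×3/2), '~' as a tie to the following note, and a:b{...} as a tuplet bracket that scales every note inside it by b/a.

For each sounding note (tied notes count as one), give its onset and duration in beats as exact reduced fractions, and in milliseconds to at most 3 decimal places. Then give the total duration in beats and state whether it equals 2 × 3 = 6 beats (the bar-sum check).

1) 0.0ms=0b +344.828ms=1b
2) 344.828ms=1b +344.828ms=1b
3) 689.655ms=2b +344.828ms=1b
4) 1034.483ms=3b +517.241ms=3/2b
5) 1551.724ms=9/2b +517.241ms=3/2b
Σ=6b of 6 (174bpm 3/8) — PASS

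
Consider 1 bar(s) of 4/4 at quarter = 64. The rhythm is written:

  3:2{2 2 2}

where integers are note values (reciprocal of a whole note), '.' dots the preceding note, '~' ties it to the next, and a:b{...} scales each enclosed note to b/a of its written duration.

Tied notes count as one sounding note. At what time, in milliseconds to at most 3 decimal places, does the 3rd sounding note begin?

1. 0.0ms @ 0 + 1250.0ms (4/3)
2. 1250.0ms @ 4/3 + 1250.0ms (4/3)
3. 2500.0ms @ 8/3 + 1250.0ms (4/3)

note 3 onset = 8/3b = 2500.0ms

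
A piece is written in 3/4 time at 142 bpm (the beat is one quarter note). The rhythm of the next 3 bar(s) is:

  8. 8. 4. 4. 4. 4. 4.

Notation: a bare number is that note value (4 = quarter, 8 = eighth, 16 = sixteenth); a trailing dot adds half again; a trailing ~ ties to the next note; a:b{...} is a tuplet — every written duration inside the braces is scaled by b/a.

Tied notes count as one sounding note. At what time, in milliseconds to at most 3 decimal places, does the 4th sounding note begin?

note 4 onset = 3b = 1267.606ms

1. 0.0ms @ 0 + 316.901ms (3/4)
2. 316.901ms @ 3/4 + 316.901ms (3/4)
3. 633.803ms @ 3/2 + 633.803ms (3/2)
4. 1267.606ms @ 3 + 633.803ms (3/2)
5. 1901.408ms @ 9/2 + 633.803ms (3/2)
6. 2535.211ms @ 6 + 633.803ms (3/2)
7. 3169.014ms @ 15/2 + 633.803ms (3/2)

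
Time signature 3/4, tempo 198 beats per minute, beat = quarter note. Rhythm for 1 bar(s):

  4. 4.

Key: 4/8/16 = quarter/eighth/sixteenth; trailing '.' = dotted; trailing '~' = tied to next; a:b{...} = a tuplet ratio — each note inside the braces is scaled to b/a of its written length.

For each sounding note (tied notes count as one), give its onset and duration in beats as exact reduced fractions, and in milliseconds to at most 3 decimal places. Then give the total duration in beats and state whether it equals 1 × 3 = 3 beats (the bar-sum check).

1) 0.0ms=0b +454.545ms=3/2b
2) 454.545ms=3/2b +454.545ms=3/2b
Σ=3b of 3 (198bpm 3/4) — PASS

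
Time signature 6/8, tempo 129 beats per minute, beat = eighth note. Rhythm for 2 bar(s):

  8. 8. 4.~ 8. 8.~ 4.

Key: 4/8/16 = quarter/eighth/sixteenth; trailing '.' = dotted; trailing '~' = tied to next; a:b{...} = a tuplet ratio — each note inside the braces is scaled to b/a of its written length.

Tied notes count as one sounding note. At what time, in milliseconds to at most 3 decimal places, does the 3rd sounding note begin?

1. 0.0ms @ 0 + 697.674ms (3/2)
2. 697.674ms @ 3/2 + 697.674ms (3/2)
3. 1395.349ms @ 3 + 2093.023ms (9/2)
4. 3488.372ms @ 15/2 + 2093.023ms (9/2)

note 3 onset = 3b = 1395.349ms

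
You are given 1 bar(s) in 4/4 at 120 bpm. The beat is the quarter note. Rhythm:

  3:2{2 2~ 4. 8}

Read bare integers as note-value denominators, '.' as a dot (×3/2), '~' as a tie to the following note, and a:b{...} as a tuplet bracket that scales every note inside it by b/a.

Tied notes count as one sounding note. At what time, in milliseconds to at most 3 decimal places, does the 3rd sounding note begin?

note 3 onset = 11/3b = 1833.333ms

1. 0.0ms @ 0 + 666.667ms (4/3)
2. 666.667ms @ 4/3 + 1166.667ms (7/3)
3. 1833.333ms @ 11/3 + 166.667ms (1/3)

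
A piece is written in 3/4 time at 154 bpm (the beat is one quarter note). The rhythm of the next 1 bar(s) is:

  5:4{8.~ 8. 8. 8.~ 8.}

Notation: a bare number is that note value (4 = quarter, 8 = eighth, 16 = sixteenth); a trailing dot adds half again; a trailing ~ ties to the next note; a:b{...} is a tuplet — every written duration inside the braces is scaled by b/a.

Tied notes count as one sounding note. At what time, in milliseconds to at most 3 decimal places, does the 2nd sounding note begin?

note 2 onset = 6/5b = 467.532ms

1. 0.0ms @ 0 + 467.532ms (6/5)
2. 467.532ms @ 6/5 + 233.766ms (3/5)
3. 701.299ms @ 9/5 + 467.532ms (6/5)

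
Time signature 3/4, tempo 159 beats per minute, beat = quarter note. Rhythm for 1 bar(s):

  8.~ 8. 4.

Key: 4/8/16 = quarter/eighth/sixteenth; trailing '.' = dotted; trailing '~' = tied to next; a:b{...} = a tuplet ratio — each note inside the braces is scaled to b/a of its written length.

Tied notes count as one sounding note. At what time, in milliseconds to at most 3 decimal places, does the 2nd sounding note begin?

note 2 onset = 3/2b = 566.038ms

1. 0.0ms @ 0 + 566.038ms (3/2)
2. 566.038ms @ 3/2 + 566.038ms (3/2)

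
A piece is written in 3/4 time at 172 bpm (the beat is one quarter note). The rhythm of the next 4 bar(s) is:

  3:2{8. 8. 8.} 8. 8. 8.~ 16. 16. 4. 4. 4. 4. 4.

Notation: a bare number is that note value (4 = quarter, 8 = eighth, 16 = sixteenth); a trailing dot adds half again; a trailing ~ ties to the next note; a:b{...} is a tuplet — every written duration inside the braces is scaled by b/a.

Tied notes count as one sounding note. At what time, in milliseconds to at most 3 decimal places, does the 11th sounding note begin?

note 11 onset = 9b = 3139.535ms

1. 0.0ms @ 0 + 174.419ms (1/2)
2. 174.419ms @ 1/2 + 174.419ms (1/2)
3. 348.837ms @ 1 + 174.419ms (1/2)
4. 523.256ms @ 3/2 + 261.628ms (3/4)
5. 784.884ms @ 9/4 + 261.628ms (3/4)
6. 1046.512ms @ 3 + 392.442ms (9/8)
7. 1438.953ms @ 33/8 + 130.814ms (3/8)
8. 1569.767ms @ 9/2 + 523.256ms (3/2)
9. 2093.023ms @ 6 + 523.256ms (3/2)
10. 2616.279ms @ 15/2 + 523.256ms (3/2)
11. 3139.535ms @ 9 + 523.256ms (3/2)
12. 3662.791ms @ 21/2 + 523.256ms (3/2)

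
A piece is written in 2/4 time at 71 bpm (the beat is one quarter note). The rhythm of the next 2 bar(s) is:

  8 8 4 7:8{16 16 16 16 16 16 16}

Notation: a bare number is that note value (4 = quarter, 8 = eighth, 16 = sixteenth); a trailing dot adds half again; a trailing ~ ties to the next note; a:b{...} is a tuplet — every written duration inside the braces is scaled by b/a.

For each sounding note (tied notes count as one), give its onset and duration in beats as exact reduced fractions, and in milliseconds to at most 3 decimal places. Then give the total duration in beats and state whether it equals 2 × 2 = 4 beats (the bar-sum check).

1) 0.0ms=0b +422.535ms=1/2b
2) 422.535ms=1/2b +422.535ms=1/2b
3) 845.07ms=1b +845.07ms=1b
4) 1690.141ms=2b +241.449ms=2/7b
5) 1931.59ms=16/7b +241.449ms=2/7b
6) 2173.038ms=18/7b +241.449ms=2/7b
7) 2414.487ms=20/7b +241.449ms=2/7b
8) 2655.936ms=22/7b +241.449ms=2/7b
9) 2897.384ms=24/7b +241.449ms=2/7b
10) 3138.833ms=26/7b +241.449ms=2/7b
Σ=4b of 4 (71bpm 2/4) — PASS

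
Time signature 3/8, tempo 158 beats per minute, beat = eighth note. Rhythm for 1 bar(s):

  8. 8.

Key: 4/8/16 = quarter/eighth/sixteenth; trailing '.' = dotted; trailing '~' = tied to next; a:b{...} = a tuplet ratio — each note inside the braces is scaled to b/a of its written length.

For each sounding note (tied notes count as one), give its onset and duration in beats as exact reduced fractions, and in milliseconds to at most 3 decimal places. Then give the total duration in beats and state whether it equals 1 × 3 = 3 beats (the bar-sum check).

1) 0.0ms=0b +569.62ms=3/2b
2) 569.62ms=3/2b +569.62ms=3/2b
Σ=3b of 3 (158bpm 3/8) — PASS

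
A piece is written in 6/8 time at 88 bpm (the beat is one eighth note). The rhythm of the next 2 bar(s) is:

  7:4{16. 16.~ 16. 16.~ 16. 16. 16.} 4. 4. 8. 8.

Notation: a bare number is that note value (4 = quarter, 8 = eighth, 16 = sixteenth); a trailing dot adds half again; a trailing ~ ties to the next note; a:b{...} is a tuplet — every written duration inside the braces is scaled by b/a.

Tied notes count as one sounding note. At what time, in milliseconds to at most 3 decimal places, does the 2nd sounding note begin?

1. 0.0ms @ 0 + 292.208ms (3/7)
2. 292.208ms @ 3/7 + 584.416ms (6/7)
3. 876.623ms @ 9/7 + 584.416ms (6/7)
4. 1461.039ms @ 15/7 + 292.208ms (3/7)
5. 1753.247ms @ 18/7 + 292.208ms (3/7)
6. 2045.455ms @ 3 + 2045.455ms (3)
7. 4090.909ms @ 6 + 2045.455ms (3)
8. 6136.364ms @ 9 + 1022.727ms (3/2)
9. 7159.091ms @ 21/2 + 1022.727ms (3/2)

note 2 onset = 3/7b = 292.208ms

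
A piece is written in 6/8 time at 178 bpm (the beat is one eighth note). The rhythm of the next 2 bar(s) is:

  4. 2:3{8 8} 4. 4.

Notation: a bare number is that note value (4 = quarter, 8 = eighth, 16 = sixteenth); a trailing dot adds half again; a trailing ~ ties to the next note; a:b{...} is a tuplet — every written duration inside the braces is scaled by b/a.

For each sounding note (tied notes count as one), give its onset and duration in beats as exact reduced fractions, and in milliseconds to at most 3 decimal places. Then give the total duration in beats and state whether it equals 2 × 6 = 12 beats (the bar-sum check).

1) 0.0ms=0b +1011.236ms=3b
2) 1011.236ms=3b +505.618ms=3/2b
3) 1516.854ms=9/2b +505.618ms=3/2b
4) 2022.472ms=6b +1011.236ms=3b
5) 3033.708ms=9b +1011.236ms=3b
Σ=12b of 12 (178bpm 6/8) — PASS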